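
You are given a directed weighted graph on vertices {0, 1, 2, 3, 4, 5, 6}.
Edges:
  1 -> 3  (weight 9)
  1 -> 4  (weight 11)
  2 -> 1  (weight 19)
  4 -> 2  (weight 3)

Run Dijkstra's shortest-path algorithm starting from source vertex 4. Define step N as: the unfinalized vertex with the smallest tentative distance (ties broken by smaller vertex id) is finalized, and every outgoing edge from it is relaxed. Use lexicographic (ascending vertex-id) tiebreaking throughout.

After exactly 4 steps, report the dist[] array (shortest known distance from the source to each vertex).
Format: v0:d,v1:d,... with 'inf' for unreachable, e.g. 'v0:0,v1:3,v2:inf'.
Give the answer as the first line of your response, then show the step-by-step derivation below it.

v0:inf,v1:22,v2:3,v3:31,v4:0,v5:inf,v6:inf

step 1: dist = v0:inf,v1:inf,v2:3,v3:inf,v4:0,v5:inf,v6:inf
step 2: dist = v0:inf,v1:22,v2:3,v3:inf,v4:0,v5:inf,v6:inf
step 3: dist = v0:inf,v1:22,v2:3,v3:31,v4:0,v5:inf,v6:inf
step 4: dist = v0:inf,v1:22,v2:3,v3:31,v4:0,v5:inf,v6:inf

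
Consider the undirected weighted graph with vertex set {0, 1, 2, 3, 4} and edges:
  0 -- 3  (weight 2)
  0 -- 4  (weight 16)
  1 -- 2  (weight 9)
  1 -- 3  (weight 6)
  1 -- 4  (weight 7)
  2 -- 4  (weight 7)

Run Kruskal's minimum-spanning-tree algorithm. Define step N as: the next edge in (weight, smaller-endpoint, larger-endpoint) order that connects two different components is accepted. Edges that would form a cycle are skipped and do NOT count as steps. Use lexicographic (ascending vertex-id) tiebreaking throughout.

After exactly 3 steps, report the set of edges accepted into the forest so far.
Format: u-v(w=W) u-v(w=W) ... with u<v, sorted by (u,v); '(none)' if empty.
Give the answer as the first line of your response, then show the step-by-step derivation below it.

0-3(w=2) 1-3(w=6) 1-4(w=7)

step 1: add edge 0-3 (w=2); MST = {0-3(w=2)}
step 2: add edge 1-3 (w=6); MST = {0-3(w=2) 1-3(w=6)}
step 3: add edge 1-4 (w=7); MST = {0-3(w=2) 1-3(w=6) 1-4(w=7)}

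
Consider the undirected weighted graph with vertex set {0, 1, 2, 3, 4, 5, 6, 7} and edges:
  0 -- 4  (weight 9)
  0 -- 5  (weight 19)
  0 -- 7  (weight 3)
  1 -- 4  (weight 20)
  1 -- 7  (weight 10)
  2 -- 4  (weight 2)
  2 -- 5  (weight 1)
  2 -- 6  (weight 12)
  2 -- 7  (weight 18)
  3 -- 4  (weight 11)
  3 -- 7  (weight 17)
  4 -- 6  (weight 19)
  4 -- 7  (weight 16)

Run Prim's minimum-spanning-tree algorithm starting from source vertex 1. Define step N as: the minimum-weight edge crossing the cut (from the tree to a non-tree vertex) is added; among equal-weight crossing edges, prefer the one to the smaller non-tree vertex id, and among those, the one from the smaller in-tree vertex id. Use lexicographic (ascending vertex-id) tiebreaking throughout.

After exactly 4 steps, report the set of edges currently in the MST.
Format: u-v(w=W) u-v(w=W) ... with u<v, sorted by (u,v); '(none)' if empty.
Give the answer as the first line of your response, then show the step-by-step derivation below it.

0-4(w=9) 0-7(w=3) 1-7(w=10) 2-4(w=2)

step 1: add edge 1-7 (w=10); MST = {1-7(w=10)}
step 2: add edge 0-7 (w=3); MST = {0-7(w=3) 1-7(w=10)}
step 3: add edge 0-4 (w=9); MST = {0-4(w=9) 0-7(w=3) 1-7(w=10)}
step 4: add edge 2-4 (w=2); MST = {0-4(w=9) 0-7(w=3) 1-7(w=10) 2-4(w=2)}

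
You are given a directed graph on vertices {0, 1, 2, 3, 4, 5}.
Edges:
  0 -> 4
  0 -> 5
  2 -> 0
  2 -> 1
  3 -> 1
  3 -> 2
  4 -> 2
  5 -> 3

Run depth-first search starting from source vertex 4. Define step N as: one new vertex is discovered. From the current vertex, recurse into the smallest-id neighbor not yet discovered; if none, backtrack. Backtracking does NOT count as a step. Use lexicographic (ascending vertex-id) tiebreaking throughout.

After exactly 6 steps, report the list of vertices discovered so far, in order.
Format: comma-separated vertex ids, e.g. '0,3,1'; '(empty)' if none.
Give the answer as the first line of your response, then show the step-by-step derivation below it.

4,2,0,5,3,1

step 1: discover 4; path=4; order=4
step 2: discover 2; path=4>2; order=4,2
step 3: discover 0; path=4>2>0; order=4,2,0
step 4: discover 5; path=4>2>0>5; order=4,2,0,5
step 5: discover 3; path=4>2>0>5>3; order=4,2,0,5,3
step 6: discover 1; path=4>2>0>5>3>1; order=4,2,0,5,3,1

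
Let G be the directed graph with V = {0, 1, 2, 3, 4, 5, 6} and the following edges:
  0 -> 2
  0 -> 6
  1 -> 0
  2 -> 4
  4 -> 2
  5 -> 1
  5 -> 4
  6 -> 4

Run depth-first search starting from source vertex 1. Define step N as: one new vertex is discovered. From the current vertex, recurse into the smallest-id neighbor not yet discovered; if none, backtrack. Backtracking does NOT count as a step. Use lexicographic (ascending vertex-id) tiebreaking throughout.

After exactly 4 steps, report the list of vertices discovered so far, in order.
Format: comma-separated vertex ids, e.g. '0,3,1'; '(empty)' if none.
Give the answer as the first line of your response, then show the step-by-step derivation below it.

1,0,2,4

step 1: discover 1; path=1; order=1
step 2: discover 0; path=1>0; order=1,0
step 3: discover 2; path=1>0>2; order=1,0,2
step 4: discover 4; path=1>0>2>4; order=1,0,2,4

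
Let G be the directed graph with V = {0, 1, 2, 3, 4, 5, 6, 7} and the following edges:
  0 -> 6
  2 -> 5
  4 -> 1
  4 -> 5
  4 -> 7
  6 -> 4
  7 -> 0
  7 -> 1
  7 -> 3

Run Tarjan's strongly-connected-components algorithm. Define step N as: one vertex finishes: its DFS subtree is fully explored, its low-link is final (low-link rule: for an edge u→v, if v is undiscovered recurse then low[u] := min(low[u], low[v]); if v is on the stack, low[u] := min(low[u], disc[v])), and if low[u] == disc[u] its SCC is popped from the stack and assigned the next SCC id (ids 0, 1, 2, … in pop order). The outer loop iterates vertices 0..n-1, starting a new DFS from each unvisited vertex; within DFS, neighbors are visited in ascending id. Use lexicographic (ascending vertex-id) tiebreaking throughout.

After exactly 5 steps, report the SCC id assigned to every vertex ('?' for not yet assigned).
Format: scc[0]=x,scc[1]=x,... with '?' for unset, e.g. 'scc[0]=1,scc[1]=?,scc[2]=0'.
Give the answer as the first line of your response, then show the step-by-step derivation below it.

scc[0]=?,scc[1]=0,scc[2]=?,scc[3]=2,scc[4]=?,scc[5]=1,scc[6]=?,scc[7]=?

step 1: low=(low[0]=0,low[1]=3,low[2]=?,low[3]=?,low[4]=2,low[5]=?,low[6]=1,low[7]=?); scc=(scc[0]=?,scc[1]=0,scc[2]=?,scc[3]=?,scc[4]=?,scc[5]=?,scc[6]=?,scc[7]=?)
step 2: low=(low[0]=0,low[1]=3,low[2]=?,low[3]=?,low[4]=2,low[5]=4,low[6]=1,low[7]=?); scc=(scc[0]=?,scc[1]=0,scc[2]=?,scc[3]=?,scc[4]=?,scc[5]=1,scc[6]=?,scc[7]=?)
step 3: low=(low[0]=0,low[1]=3,low[2]=?,low[3]=6,low[4]=2,low[5]=4,low[6]=1,low[7]=0); scc=(scc[0]=?,scc[1]=0,scc[2]=?,scc[3]=2,scc[4]=?,scc[5]=1,scc[6]=?,scc[7]=?)
step 4: low=(low[0]=0,low[1]=3,low[2]=?,low[3]=6,low[4]=2,low[5]=4,low[6]=1,low[7]=0); scc=(scc[0]=?,scc[1]=0,scc[2]=?,scc[3]=2,scc[4]=?,scc[5]=1,scc[6]=?,scc[7]=?)
step 5: low=(low[0]=0,low[1]=3,low[2]=?,low[3]=6,low[4]=0,low[5]=4,low[6]=1,low[7]=0); scc=(scc[0]=?,scc[1]=0,scc[2]=?,scc[3]=2,scc[4]=?,scc[5]=1,scc[6]=?,scc[7]=?)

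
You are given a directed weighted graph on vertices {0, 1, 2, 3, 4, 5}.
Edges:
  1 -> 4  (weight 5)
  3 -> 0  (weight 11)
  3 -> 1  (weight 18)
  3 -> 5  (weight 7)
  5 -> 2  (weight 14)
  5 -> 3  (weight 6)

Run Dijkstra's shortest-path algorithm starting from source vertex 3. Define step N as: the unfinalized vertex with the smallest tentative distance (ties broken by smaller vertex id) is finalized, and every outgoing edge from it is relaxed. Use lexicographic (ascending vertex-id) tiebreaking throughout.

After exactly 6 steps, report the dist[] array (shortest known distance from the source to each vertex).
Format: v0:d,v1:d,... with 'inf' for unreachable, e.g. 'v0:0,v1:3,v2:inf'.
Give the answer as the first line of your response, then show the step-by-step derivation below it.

v0:11,v1:18,v2:21,v3:0,v4:23,v5:7

step 1: dist = v0:11,v1:18,v2:inf,v3:0,v4:inf,v5:7
step 2: dist = v0:11,v1:18,v2:21,v3:0,v4:inf,v5:7
step 3: dist = v0:11,v1:18,v2:21,v3:0,v4:inf,v5:7
step 4: dist = v0:11,v1:18,v2:21,v3:0,v4:23,v5:7
step 5: dist = v0:11,v1:18,v2:21,v3:0,v4:23,v5:7
step 6: dist = v0:11,v1:18,v2:21,v3:0,v4:23,v5:7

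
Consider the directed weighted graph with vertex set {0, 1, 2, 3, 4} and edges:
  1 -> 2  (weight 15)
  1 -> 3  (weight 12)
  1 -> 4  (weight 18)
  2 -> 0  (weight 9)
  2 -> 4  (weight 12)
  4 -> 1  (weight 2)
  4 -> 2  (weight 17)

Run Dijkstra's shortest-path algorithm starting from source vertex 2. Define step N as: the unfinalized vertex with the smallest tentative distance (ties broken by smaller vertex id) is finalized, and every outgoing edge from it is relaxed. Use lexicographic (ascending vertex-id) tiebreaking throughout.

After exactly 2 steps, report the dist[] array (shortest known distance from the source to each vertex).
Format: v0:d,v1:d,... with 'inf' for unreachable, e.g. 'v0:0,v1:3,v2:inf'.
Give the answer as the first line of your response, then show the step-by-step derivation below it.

v0:9,v1:inf,v2:0,v3:inf,v4:12

step 1: dist = v0:9,v1:inf,v2:0,v3:inf,v4:12
step 2: dist = v0:9,v1:inf,v2:0,v3:inf,v4:12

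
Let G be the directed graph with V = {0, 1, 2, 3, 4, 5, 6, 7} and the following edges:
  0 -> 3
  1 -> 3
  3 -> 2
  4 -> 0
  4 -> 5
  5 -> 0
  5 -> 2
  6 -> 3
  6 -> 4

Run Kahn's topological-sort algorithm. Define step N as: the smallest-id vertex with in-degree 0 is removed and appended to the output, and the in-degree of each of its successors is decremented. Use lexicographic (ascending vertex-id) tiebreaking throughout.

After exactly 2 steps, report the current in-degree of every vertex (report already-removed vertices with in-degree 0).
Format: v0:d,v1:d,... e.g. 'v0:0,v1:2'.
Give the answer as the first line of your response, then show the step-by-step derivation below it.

v0:2,v1:0,v2:2,v3:1,v4:0,v5:1,v6:0,v7:0

step 1: output 1; order=[1]; indeg=(2,0,2,2,1,1,0,0)
step 2: output 6; order=[1,6]; indeg=(2,0,2,1,0,1,0,0)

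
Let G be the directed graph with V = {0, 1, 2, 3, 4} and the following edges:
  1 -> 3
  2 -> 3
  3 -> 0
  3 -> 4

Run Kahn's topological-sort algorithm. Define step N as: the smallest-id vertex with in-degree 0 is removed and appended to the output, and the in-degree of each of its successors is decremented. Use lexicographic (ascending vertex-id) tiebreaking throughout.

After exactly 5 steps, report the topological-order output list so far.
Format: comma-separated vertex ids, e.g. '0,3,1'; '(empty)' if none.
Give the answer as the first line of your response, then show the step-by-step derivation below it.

1,2,3,0,4

step 1: output 1; order=[1]; indeg=(1,0,0,1,1)
step 2: output 2; order=[1,2]; indeg=(1,0,0,0,1)
step 3: output 3; order=[1,2,3]; indeg=(0,0,0,0,0)
step 4: output 0; order=[1,2,3,0]; indeg=(0,0,0,0,0)
step 5: output 4; order=[1,2,3,0,4]; indeg=(0,0,0,0,0)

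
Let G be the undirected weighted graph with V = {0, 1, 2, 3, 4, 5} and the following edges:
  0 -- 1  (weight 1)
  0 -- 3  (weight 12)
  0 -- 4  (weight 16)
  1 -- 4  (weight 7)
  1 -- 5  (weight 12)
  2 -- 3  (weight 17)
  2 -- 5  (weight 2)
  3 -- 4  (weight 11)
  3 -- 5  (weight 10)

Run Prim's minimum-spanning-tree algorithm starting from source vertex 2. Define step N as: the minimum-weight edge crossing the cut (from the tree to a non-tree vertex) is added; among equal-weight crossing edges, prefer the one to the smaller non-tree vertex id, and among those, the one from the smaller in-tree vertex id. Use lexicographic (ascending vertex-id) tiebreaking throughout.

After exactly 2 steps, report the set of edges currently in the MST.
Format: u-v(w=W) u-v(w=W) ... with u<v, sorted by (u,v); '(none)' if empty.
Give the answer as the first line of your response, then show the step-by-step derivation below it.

2-5(w=2) 3-5(w=10)

step 1: add edge 2-5 (w=2); MST = {2-5(w=2)}
step 2: add edge 3-5 (w=10); MST = {2-5(w=2) 3-5(w=10)}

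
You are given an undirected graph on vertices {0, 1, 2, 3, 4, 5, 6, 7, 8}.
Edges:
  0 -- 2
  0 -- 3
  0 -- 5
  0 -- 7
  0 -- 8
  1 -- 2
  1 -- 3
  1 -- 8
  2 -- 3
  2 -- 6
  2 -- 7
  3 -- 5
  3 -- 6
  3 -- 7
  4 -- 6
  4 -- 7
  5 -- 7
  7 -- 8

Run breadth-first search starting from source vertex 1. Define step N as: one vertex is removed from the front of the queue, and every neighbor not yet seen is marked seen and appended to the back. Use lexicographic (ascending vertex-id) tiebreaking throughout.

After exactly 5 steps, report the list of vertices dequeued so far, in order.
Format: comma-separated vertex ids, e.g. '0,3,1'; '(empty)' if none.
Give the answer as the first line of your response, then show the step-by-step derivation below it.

1,2,3,8,0

step 1: dequeue 1; queue=[2,3,8]; order=1
step 2: dequeue 2; queue=[3,8,0,6,7]; order=1,2
step 3: dequeue 3; queue=[8,0,6,7,5]; order=1,2,3
step 4: dequeue 8; queue=[0,6,7,5]; order=1,2,3,8
step 5: dequeue 0; queue=[6,7,5]; order=1,2,3,8,0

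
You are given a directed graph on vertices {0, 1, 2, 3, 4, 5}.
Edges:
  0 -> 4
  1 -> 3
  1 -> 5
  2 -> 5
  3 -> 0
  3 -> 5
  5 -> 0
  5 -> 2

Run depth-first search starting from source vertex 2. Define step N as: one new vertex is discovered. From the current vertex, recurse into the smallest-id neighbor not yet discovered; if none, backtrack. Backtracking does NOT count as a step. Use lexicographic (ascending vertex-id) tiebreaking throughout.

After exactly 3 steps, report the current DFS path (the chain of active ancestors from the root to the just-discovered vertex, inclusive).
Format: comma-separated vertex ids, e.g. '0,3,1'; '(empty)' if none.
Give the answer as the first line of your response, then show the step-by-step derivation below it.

2,5,0

step 1: discover 2; path=2; order=2
step 2: discover 5; path=2>5; order=2,5
step 3: discover 0; path=2>5>0; order=2,5,0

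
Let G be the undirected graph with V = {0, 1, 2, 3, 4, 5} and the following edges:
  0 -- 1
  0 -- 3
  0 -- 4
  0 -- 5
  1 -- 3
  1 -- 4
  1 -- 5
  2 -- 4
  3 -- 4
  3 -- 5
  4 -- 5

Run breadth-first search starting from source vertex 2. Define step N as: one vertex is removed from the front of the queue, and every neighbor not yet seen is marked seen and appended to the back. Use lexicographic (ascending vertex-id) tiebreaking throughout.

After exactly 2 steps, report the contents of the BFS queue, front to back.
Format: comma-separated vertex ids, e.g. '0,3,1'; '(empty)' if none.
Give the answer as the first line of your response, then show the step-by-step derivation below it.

0,1,3,5

step 1: dequeue 2; queue=[4]; order=2
step 2: dequeue 4; queue=[0,1,3,5]; order=2,4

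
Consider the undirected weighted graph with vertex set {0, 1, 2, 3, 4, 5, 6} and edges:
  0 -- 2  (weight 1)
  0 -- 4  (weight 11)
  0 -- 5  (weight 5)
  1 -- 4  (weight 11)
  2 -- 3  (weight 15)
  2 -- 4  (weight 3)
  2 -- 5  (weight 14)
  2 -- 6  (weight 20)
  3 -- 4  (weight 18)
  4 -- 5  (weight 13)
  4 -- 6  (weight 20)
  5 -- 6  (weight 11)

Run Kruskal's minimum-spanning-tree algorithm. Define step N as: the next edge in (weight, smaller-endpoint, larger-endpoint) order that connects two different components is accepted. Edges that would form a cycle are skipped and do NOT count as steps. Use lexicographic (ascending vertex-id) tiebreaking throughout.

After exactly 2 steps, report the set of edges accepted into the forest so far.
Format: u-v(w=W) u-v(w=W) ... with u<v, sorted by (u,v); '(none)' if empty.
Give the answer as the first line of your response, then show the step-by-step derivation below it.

0-2(w=1) 2-4(w=3)

step 1: add edge 0-2 (w=1); MST = {0-2(w=1)}
step 2: add edge 2-4 (w=3); MST = {0-2(w=1) 2-4(w=3)}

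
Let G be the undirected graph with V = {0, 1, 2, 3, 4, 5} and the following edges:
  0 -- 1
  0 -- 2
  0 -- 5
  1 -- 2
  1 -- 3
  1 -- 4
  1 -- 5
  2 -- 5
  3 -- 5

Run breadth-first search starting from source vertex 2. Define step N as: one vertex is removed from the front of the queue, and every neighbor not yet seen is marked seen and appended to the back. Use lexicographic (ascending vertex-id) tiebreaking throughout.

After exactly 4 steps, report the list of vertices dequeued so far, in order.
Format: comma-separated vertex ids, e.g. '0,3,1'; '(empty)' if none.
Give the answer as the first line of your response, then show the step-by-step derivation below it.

2,0,1,5

step 1: dequeue 2; queue=[0,1,5]; order=2
step 2: dequeue 0; queue=[1,5]; order=2,0
step 3: dequeue 1; queue=[5,3,4]; order=2,0,1
step 4: dequeue 5; queue=[3,4]; order=2,0,1,5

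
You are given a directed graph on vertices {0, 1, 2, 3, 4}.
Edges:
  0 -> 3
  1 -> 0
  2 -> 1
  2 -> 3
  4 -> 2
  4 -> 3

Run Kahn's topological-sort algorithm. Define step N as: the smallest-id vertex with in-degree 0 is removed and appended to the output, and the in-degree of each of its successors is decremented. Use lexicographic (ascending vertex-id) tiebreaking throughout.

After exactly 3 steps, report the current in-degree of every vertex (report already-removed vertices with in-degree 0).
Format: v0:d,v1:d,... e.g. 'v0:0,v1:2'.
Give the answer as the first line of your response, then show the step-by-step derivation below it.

v0:0,v1:0,v2:0,v3:1,v4:0

step 1: output 4; order=[4]; indeg=(1,1,0,2,0)
step 2: output 2; order=[4,2]; indeg=(1,0,0,1,0)
step 3: output 1; order=[4,2,1]; indeg=(0,0,0,1,0)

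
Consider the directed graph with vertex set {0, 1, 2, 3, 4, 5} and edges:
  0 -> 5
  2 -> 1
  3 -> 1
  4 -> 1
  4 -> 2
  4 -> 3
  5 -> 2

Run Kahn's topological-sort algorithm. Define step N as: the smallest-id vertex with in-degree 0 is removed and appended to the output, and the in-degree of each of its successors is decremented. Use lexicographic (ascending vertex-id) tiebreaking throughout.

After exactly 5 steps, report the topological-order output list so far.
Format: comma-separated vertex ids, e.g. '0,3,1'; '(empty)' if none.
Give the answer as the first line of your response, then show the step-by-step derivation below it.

0,4,3,5,2

step 1: output 0; order=[0]; indeg=(0,3,2,1,0,0)
step 2: output 4; order=[0,4]; indeg=(0,2,1,0,0,0)
step 3: output 3; order=[0,4,3]; indeg=(0,1,1,0,0,0)
step 4: output 5; order=[0,4,3,5]; indeg=(0,1,0,0,0,0)
step 5: output 2; order=[0,4,3,5,2]; indeg=(0,0,0,0,0,0)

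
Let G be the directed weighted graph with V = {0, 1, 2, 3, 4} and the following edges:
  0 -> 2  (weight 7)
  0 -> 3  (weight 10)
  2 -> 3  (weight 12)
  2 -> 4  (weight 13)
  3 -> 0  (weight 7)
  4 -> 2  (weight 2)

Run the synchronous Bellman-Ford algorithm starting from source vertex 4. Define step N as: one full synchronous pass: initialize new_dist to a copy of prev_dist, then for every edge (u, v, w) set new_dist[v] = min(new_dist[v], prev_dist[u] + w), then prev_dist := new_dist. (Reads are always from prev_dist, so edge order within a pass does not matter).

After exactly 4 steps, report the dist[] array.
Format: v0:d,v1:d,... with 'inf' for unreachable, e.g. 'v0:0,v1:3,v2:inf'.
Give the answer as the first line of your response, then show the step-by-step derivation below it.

v0:21,v1:inf,v2:2,v3:14,v4:0

step 1: dist = v0:inf,v1:inf,v2:2,v3:inf,v4:0
step 2: dist = v0:inf,v1:inf,v2:2,v3:14,v4:0
step 3: dist = v0:21,v1:inf,v2:2,v3:14,v4:0
step 4: dist = v0:21,v1:inf,v2:2,v3:14,v4:0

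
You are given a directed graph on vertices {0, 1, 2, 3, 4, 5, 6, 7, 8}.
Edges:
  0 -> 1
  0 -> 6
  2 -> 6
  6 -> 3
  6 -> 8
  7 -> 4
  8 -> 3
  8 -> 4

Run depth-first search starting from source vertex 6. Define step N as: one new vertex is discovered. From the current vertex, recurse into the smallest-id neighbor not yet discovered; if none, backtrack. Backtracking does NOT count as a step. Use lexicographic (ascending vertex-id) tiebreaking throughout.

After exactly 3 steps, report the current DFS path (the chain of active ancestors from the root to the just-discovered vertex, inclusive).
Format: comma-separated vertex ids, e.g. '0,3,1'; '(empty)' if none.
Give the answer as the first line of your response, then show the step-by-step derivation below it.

6,8

step 1: discover 6; path=6; order=6
step 2: discover 3; path=6>3; order=6,3
step 3: discover 8; path=6>8; order=6,3,8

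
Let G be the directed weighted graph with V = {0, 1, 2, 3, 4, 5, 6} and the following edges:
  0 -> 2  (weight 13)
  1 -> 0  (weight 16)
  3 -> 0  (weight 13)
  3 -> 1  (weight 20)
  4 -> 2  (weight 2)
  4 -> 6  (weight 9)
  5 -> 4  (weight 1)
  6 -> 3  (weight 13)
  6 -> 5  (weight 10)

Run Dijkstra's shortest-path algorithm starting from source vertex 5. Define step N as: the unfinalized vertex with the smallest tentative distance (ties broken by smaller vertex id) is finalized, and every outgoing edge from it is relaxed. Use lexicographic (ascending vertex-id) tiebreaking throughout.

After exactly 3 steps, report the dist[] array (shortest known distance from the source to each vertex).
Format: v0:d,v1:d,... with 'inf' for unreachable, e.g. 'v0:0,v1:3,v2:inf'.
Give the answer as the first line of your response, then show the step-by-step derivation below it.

v0:inf,v1:inf,v2:3,v3:inf,v4:1,v5:0,v6:10

step 1: dist = v0:inf,v1:inf,v2:inf,v3:inf,v4:1,v5:0,v6:inf
step 2: dist = v0:inf,v1:inf,v2:3,v3:inf,v4:1,v5:0,v6:10
step 3: dist = v0:inf,v1:inf,v2:3,v3:inf,v4:1,v5:0,v6:10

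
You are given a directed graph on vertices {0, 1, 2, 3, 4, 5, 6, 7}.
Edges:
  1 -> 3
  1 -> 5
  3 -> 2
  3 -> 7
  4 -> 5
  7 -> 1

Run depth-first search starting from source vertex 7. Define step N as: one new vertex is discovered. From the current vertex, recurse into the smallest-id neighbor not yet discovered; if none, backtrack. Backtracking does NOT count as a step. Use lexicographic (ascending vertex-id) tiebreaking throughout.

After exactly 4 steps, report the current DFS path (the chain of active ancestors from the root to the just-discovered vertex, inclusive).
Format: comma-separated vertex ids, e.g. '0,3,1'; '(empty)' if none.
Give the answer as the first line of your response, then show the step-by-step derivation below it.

7,1,3,2

step 1: discover 7; path=7; order=7
step 2: discover 1; path=7>1; order=7,1
step 3: discover 3; path=7>1>3; order=7,1,3
step 4: discover 2; path=7>1>3>2; order=7,1,3,2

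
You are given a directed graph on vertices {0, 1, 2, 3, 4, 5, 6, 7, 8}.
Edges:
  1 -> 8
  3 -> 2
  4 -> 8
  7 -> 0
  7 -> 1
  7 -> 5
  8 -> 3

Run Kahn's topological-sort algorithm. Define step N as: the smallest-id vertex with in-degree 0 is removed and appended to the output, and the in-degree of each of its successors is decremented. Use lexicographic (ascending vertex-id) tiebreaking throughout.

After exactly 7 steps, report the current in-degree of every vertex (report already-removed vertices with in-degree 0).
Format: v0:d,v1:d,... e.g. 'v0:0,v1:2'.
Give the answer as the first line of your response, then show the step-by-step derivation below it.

v0:0,v1:0,v2:1,v3:0,v4:0,v5:0,v6:0,v7:0,v8:0

step 1: output 4; order=[4]; indeg=(1,1,1,1,0,1,0,0,1)
step 2: output 6; order=[4,6]; indeg=(1,1,1,1,0,1,0,0,1)
step 3: output 7; order=[4,6,7]; indeg=(0,0,1,1,0,0,0,0,1)
step 4: output 0; order=[4,6,7,0]; indeg=(0,0,1,1,0,0,0,0,1)
step 5: output 1; order=[4,6,7,0,1]; indeg=(0,0,1,1,0,0,0,0,0)
step 6: output 5; order=[4,6,7,0,1,5]; indeg=(0,0,1,1,0,0,0,0,0)
step 7: output 8; order=[4,6,7,0,1,5,8]; indeg=(0,0,1,0,0,0,0,0,0)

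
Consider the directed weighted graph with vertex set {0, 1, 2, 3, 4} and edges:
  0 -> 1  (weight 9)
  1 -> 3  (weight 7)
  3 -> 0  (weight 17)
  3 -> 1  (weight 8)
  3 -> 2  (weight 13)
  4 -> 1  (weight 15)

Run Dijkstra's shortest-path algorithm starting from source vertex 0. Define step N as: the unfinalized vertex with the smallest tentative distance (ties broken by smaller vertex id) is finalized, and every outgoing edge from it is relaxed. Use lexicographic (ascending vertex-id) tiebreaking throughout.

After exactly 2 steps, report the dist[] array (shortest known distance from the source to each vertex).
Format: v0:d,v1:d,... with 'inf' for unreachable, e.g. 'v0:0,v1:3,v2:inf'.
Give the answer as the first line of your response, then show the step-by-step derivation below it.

v0:0,v1:9,v2:inf,v3:16,v4:inf

step 1: dist = v0:0,v1:9,v2:inf,v3:inf,v4:inf
step 2: dist = v0:0,v1:9,v2:inf,v3:16,v4:inf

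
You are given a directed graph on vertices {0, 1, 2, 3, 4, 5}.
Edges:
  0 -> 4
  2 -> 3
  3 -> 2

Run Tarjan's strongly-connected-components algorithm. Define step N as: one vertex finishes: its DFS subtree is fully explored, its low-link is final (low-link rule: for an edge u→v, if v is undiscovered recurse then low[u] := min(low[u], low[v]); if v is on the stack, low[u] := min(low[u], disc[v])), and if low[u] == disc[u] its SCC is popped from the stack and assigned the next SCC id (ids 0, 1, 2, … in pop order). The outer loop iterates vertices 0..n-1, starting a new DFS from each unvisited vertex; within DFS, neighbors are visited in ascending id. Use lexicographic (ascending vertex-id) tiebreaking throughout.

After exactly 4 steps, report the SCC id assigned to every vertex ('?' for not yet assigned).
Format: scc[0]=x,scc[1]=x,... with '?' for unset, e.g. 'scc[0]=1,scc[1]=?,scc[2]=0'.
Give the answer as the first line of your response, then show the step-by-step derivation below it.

scc[0]=1,scc[1]=2,scc[2]=?,scc[3]=?,scc[4]=0,scc[5]=?

step 1: low=(low[0]=0,low[1]=?,low[2]=?,low[3]=?,low[4]=1,low[5]=?); scc=(scc[0]=?,scc[1]=?,scc[2]=?,scc[3]=?,scc[4]=0,scc[5]=?)
step 2: low=(low[0]=0,low[1]=?,low[2]=?,low[3]=?,low[4]=1,low[5]=?); scc=(scc[0]=1,scc[1]=?,scc[2]=?,scc[3]=?,scc[4]=0,scc[5]=?)
step 3: low=(low[0]=0,low[1]=2,low[2]=?,low[3]=?,low[4]=1,low[5]=?); scc=(scc[0]=1,scc[1]=2,scc[2]=?,scc[3]=?,scc[4]=0,scc[5]=?)
step 4: low=(low[0]=0,low[1]=2,low[2]=3,low[3]=3,low[4]=1,low[5]=?); scc=(scc[0]=1,scc[1]=2,scc[2]=?,scc[3]=?,scc[4]=0,scc[5]=?)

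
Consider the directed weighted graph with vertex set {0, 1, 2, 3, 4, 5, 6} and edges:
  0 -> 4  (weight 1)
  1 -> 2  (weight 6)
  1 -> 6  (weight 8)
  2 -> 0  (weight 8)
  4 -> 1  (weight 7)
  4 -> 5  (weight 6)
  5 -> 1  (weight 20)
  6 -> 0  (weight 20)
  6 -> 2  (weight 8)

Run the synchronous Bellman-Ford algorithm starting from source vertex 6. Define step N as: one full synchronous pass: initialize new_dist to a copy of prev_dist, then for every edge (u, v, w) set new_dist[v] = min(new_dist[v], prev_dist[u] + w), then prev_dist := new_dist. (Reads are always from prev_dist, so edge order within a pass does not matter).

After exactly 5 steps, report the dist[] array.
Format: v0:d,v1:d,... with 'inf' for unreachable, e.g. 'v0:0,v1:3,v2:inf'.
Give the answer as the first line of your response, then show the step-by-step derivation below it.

v0:16,v1:24,v2:8,v3:inf,v4:17,v5:23,v6:0

step 1: dist = v0:20,v1:inf,v2:8,v3:inf,v4:inf,v5:inf,v6:0
step 2: dist = v0:16,v1:inf,v2:8,v3:inf,v4:21,v5:inf,v6:0
step 3: dist = v0:16,v1:28,v2:8,v3:inf,v4:17,v5:27,v6:0
step 4: dist = v0:16,v1:24,v2:8,v3:inf,v4:17,v5:23,v6:0
step 5: dist = v0:16,v1:24,v2:8,v3:inf,v4:17,v5:23,v6:0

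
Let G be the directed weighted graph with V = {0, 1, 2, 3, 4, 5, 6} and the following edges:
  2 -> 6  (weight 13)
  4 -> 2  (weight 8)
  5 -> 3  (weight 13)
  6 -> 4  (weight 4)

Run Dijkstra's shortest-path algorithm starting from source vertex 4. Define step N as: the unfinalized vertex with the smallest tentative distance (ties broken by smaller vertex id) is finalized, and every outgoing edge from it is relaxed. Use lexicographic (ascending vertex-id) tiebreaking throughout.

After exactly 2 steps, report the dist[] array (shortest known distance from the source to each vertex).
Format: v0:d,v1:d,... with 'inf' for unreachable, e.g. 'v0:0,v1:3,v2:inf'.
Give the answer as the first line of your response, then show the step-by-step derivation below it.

v0:inf,v1:inf,v2:8,v3:inf,v4:0,v5:inf,v6:21

step 1: dist = v0:inf,v1:inf,v2:8,v3:inf,v4:0,v5:inf,v6:inf
step 2: dist = v0:inf,v1:inf,v2:8,v3:inf,v4:0,v5:inf,v6:21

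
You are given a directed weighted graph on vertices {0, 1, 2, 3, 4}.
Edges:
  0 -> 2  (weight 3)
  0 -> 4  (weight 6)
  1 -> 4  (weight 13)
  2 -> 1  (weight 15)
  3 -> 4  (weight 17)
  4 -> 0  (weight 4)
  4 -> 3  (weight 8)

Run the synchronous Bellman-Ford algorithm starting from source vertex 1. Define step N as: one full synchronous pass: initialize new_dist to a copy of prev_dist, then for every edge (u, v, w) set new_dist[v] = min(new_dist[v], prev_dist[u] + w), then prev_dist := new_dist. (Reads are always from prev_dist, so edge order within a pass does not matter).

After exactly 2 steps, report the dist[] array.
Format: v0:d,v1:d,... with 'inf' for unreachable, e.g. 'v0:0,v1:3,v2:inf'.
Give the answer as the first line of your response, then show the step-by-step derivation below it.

v0:17,v1:0,v2:inf,v3:21,v4:13

step 1: dist = v0:inf,v1:0,v2:inf,v3:inf,v4:13
step 2: dist = v0:17,v1:0,v2:inf,v3:21,v4:13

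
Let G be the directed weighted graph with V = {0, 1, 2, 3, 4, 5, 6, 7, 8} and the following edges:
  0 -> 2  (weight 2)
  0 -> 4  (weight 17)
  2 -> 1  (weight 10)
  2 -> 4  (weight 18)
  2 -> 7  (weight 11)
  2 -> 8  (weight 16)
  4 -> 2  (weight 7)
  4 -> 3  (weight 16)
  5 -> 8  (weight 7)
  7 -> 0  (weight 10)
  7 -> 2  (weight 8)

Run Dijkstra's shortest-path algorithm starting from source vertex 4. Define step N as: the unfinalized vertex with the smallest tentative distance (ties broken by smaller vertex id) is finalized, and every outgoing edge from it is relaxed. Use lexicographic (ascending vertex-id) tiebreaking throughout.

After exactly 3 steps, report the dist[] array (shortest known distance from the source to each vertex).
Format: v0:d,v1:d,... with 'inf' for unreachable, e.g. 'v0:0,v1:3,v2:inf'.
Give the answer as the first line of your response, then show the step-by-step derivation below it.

v0:inf,v1:17,v2:7,v3:16,v4:0,v5:inf,v6:inf,v7:18,v8:23

step 1: dist = v0:inf,v1:inf,v2:7,v3:16,v4:0,v5:inf,v6:inf,v7:inf,v8:inf
step 2: dist = v0:inf,v1:17,v2:7,v3:16,v4:0,v5:inf,v6:inf,v7:18,v8:23
step 3: dist = v0:inf,v1:17,v2:7,v3:16,v4:0,v5:inf,v6:inf,v7:18,v8:23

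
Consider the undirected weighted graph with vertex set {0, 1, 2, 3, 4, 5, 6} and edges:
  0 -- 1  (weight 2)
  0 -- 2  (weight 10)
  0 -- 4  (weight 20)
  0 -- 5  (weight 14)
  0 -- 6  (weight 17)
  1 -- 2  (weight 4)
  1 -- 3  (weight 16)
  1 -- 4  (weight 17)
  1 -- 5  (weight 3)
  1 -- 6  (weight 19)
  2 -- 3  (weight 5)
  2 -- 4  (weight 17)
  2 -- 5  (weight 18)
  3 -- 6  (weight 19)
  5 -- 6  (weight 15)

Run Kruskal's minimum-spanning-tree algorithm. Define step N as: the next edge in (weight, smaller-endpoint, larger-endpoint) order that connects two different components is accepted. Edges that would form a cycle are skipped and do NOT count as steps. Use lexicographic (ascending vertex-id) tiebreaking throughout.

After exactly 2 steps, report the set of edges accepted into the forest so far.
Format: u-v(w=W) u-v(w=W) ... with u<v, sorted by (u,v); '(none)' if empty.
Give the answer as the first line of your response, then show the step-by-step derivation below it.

0-1(w=2) 1-5(w=3)

step 1: add edge 0-1 (w=2); MST = {0-1(w=2)}
step 2: add edge 1-5 (w=3); MST = {0-1(w=2) 1-5(w=3)}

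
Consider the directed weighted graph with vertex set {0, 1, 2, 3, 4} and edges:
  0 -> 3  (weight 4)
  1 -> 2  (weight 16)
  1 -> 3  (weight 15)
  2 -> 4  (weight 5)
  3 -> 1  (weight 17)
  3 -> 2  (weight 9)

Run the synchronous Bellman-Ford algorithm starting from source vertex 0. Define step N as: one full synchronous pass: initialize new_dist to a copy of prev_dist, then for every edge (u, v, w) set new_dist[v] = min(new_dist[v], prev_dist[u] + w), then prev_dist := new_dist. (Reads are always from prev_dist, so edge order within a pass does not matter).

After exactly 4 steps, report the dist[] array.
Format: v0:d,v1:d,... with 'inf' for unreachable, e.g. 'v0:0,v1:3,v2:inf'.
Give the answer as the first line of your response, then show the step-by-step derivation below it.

v0:0,v1:21,v2:13,v3:4,v4:18

step 1: dist = v0:0,v1:inf,v2:inf,v3:4,v4:inf
step 2: dist = v0:0,v1:21,v2:13,v3:4,v4:inf
step 3: dist = v0:0,v1:21,v2:13,v3:4,v4:18
step 4: dist = v0:0,v1:21,v2:13,v3:4,v4:18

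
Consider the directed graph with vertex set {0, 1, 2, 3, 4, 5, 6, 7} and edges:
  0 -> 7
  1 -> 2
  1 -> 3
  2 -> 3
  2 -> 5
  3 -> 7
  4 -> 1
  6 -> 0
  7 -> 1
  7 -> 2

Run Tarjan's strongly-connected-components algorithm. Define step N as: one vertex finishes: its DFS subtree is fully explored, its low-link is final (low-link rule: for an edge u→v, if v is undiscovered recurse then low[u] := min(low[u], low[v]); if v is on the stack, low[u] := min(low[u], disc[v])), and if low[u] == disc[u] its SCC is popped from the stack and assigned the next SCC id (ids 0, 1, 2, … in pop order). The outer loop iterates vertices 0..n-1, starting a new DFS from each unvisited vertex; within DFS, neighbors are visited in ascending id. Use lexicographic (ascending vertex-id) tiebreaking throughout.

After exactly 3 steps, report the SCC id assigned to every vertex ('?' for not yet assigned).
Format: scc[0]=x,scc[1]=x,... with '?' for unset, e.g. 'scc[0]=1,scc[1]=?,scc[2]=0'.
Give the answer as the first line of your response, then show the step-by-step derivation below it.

scc[0]=?,scc[1]=?,scc[2]=?,scc[3]=?,scc[4]=?,scc[5]=0,scc[6]=?,scc[7]=?

step 1: low=(low[0]=0,low[1]=2,low[2]=3,low[3]=1,low[4]=?,low[5]=?,low[6]=?,low[7]=1); scc=(scc[0]=?,scc[1]=?,scc[2]=?,scc[3]=?,scc[4]=?,scc[5]=?,scc[6]=?,scc[7]=?)
step 2: low=(low[0]=0,low[1]=2,low[2]=1,low[3]=1,low[4]=?,low[5]=5,low[6]=?,low[7]=1); scc=(scc[0]=?,scc[1]=?,scc[2]=?,scc[3]=?,scc[4]=?,scc[5]=0,scc[6]=?,scc[7]=?)
step 3: low=(low[0]=0,low[1]=2,low[2]=1,low[3]=1,low[4]=?,low[5]=5,low[6]=?,low[7]=1); scc=(scc[0]=?,scc[1]=?,scc[2]=?,scc[3]=?,scc[4]=?,scc[5]=0,scc[6]=?,scc[7]=?)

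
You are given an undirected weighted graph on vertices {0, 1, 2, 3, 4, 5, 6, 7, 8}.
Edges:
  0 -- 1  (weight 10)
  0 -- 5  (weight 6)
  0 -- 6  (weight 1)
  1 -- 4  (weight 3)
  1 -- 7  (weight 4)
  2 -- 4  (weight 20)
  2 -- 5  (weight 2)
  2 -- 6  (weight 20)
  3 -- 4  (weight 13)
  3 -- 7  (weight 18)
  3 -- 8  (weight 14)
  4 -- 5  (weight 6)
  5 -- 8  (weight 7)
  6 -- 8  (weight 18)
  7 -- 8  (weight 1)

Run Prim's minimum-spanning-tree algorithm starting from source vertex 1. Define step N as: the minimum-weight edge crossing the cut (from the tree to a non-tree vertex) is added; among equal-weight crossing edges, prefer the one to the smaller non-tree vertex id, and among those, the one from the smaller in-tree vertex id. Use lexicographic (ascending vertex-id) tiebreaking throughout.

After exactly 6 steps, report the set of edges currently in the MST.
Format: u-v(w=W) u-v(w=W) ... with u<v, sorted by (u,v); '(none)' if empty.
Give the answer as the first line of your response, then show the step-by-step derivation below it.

0-5(w=6) 1-4(w=3) 1-7(w=4) 2-5(w=2) 4-5(w=6) 7-8(w=1)

step 1: add edge 1-4 (w=3); MST = {1-4(w=3)}
step 2: add edge 1-7 (w=4); MST = {1-4(w=3) 1-7(w=4)}
step 3: add edge 7-8 (w=1); MST = {1-4(w=3) 1-7(w=4) 7-8(w=1)}
step 4: add edge 4-5 (w=6); MST = {1-4(w=3) 1-7(w=4) 4-5(w=6) 7-8(w=1)}
step 5: add edge 2-5 (w=2); MST = {1-4(w=3) 1-7(w=4) 2-5(w=2) 4-5(w=6) 7-8(w=1)}
step 6: add edge 0-5 (w=6); MST = {0-5(w=6) 1-4(w=3) 1-7(w=4) 2-5(w=2) 4-5(w=6) 7-8(w=1)}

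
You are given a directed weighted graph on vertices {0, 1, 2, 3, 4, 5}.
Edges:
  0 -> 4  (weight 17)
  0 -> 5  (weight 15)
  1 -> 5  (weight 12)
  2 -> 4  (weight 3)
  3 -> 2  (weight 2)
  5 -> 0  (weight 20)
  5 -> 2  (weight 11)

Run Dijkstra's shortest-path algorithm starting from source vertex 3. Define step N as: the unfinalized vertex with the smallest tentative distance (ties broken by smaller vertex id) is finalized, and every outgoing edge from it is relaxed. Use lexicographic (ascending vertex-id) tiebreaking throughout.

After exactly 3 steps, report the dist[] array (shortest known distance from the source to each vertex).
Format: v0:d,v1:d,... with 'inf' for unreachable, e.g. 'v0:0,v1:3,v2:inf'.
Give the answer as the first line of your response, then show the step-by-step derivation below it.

v0:inf,v1:inf,v2:2,v3:0,v4:5,v5:inf

step 1: dist = v0:inf,v1:inf,v2:2,v3:0,v4:inf,v5:inf
step 2: dist = v0:inf,v1:inf,v2:2,v3:0,v4:5,v5:inf
step 3: dist = v0:inf,v1:inf,v2:2,v3:0,v4:5,v5:inf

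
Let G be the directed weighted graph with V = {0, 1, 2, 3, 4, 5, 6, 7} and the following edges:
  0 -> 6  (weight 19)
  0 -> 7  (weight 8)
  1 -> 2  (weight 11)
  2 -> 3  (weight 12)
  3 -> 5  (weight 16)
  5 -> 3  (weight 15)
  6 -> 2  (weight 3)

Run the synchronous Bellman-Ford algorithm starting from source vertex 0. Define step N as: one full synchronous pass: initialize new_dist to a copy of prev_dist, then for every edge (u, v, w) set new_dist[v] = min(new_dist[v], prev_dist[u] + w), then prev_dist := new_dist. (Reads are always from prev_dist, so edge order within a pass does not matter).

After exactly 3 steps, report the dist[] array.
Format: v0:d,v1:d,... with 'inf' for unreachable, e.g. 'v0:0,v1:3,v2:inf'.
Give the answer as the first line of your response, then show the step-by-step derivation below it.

v0:0,v1:inf,v2:22,v3:34,v4:inf,v5:inf,v6:19,v7:8

step 1: dist = v0:0,v1:inf,v2:inf,v3:inf,v4:inf,v5:inf,v6:19,v7:8
step 2: dist = v0:0,v1:inf,v2:22,v3:inf,v4:inf,v5:inf,v6:19,v7:8
step 3: dist = v0:0,v1:inf,v2:22,v3:34,v4:inf,v5:inf,v6:19,v7:8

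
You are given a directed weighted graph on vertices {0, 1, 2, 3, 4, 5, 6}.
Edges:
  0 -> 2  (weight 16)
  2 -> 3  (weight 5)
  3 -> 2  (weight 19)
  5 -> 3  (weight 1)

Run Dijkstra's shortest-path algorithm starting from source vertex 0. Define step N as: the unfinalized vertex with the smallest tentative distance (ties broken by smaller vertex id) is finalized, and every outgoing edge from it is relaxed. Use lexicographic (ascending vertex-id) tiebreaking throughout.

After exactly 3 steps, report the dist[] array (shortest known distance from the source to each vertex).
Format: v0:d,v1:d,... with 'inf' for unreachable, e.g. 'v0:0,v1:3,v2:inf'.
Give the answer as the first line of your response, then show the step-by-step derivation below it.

v0:0,v1:inf,v2:16,v3:21,v4:inf,v5:inf,v6:inf

step 1: dist = v0:0,v1:inf,v2:16,v3:inf,v4:inf,v5:inf,v6:inf
step 2: dist = v0:0,v1:inf,v2:16,v3:21,v4:inf,v5:inf,v6:inf
step 3: dist = v0:0,v1:inf,v2:16,v3:21,v4:inf,v5:inf,v6:inf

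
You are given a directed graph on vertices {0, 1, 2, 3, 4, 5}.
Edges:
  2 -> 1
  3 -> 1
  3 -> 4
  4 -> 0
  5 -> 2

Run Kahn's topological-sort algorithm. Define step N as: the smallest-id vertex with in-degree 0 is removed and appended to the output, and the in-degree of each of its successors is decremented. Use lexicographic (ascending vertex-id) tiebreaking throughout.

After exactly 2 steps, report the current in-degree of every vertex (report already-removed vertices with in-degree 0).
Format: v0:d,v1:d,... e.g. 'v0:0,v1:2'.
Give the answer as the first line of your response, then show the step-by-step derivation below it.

v0:0,v1:1,v2:1,v3:0,v4:0,v5:0

step 1: output 3; order=[3]; indeg=(1,1,1,0,0,0)
step 2: output 4; order=[3,4]; indeg=(0,1,1,0,0,0)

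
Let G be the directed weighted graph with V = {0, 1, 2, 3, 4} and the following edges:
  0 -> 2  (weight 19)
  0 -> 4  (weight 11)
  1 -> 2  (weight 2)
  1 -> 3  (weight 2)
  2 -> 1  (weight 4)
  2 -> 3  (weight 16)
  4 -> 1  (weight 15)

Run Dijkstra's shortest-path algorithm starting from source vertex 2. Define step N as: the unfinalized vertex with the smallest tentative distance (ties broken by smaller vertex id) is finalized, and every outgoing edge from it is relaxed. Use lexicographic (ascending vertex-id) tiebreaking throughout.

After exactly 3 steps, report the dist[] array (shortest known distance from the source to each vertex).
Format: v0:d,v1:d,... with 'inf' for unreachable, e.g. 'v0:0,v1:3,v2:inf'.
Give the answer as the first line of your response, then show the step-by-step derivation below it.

v0:inf,v1:4,v2:0,v3:6,v4:inf

step 1: dist = v0:inf,v1:4,v2:0,v3:16,v4:inf
step 2: dist = v0:inf,v1:4,v2:0,v3:6,v4:inf
step 3: dist = v0:inf,v1:4,v2:0,v3:6,v4:inf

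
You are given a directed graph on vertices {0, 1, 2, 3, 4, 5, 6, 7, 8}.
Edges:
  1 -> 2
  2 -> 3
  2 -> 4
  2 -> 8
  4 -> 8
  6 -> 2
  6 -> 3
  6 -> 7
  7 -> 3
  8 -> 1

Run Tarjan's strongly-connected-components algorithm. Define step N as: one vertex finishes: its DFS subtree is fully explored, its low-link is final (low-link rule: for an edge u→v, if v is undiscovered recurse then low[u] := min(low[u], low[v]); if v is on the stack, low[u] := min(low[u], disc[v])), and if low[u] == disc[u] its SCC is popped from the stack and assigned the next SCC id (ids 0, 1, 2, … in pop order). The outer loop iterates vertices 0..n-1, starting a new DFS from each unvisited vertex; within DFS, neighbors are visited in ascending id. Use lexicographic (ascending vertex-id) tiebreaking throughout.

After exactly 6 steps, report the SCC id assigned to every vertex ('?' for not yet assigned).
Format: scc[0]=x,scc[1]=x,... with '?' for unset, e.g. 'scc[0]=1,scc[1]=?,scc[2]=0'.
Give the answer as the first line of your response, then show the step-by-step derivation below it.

scc[0]=0,scc[1]=2,scc[2]=2,scc[3]=1,scc[4]=2,scc[5]=?,scc[6]=?,scc[7]=?,scc[8]=2

step 1: low=(low[0]=0,low[1]=?,low[2]=?,low[3]=?,low[4]=?,low[5]=?,low[6]=?,low[7]=?,low[8]=?); scc=(scc[0]=0,scc[1]=?,scc[2]=?,scc[3]=?,scc[4]=?,scc[5]=?,scc[6]=?,scc[7]=?,scc[8]=?)
step 2: low=(low[0]=0,low[1]=1,low[2]=2,low[3]=3,low[4]=?,low[5]=?,low[6]=?,low[7]=?,low[8]=?); scc=(scc[0]=0,scc[1]=?,scc[2]=?,scc[3]=1,scc[4]=?,scc[5]=?,scc[6]=?,scc[7]=?,scc[8]=?)
step 3: low=(low[0]=0,low[1]=1,low[2]=2,low[3]=3,low[4]=4,low[5]=?,low[6]=?,low[7]=?,low[8]=1); scc=(scc[0]=0,scc[1]=?,scc[2]=?,scc[3]=1,scc[4]=?,scc[5]=?,scc[6]=?,scc[7]=?,scc[8]=?)
step 4: low=(low[0]=0,low[1]=1,low[2]=2,low[3]=3,low[4]=1,low[5]=?,low[6]=?,low[7]=?,low[8]=1); scc=(scc[0]=0,scc[1]=?,scc[2]=?,scc[3]=1,scc[4]=?,scc[5]=?,scc[6]=?,scc[7]=?,scc[8]=?)
step 5: low=(low[0]=0,low[1]=1,low[2]=1,low[3]=3,low[4]=1,low[5]=?,low[6]=?,low[7]=?,low[8]=1); scc=(scc[0]=0,scc[1]=?,scc[2]=?,scc[3]=1,scc[4]=?,scc[5]=?,scc[6]=?,scc[7]=?,scc[8]=?)
step 6: low=(low[0]=0,low[1]=1,low[2]=1,low[3]=3,low[4]=1,low[5]=?,low[6]=?,low[7]=?,low[8]=1); scc=(scc[0]=0,scc[1]=2,scc[2]=2,scc[3]=1,scc[4]=2,scc[5]=?,scc[6]=?,scc[7]=?,scc[8]=2)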